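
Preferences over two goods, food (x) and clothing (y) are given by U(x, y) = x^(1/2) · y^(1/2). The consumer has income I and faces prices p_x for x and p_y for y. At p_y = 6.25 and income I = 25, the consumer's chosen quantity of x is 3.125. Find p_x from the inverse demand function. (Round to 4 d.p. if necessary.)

Tangency: MRS = y/x = p_x/p_y.
So 0.5·p_y·y = 0.5·p_x·x; combined with the budget, a share 0.5 of income goes to x.
Demand: x*(p_x,p_y,I) = 0.5·I/p_x and y* = 0.5·I/p_y.
Set x* = 3.125 in the demand function and solve for p_x: p_x = 4.

p_x = 4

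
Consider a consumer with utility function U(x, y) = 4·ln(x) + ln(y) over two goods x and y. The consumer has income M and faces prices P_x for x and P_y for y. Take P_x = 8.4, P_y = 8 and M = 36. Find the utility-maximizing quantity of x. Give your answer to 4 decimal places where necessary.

The MRS is 4·y/x. Set MRS = P_x/P_y.
So 4·P_y·y = P_x·x; combined with the budget, a share 0.8 of income goes to x.
Demand: x*(P_x,P_y,M) = 0.8·M/P_x and y* = 0.2·M/P_y.
At P_x=8.4, P_y=8, M=36: x* = 0.8·36/8.4 = 3.4286.

x* = 3.4286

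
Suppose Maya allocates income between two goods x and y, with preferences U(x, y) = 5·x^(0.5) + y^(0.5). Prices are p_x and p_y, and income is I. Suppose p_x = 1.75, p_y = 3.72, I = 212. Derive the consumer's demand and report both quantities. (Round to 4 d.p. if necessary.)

x* = 118.9054, y* = 1.0526

MRS = MU_x/MU_y = 5·(y/x)^(0.5). Set equal to p_x/p_y.
Solve for the ratio: y/x = [(1/5)·p_x/p_y]^(2).
Substitute y = (y/x)·x into the budget: x* = I/(p_x + p_y·(y/x)).
Numerically y/x = 0.008852, so x* = 212/(1.75 + 3.72·0.008852) = 118.9054 and y* = 0.008852·118.9054 = 1.0526.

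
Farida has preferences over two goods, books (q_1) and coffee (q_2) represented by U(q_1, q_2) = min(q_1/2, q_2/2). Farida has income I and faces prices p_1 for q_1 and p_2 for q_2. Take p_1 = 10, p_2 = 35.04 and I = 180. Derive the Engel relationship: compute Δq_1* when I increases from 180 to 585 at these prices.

With perfect complements, no substitution: consume in ratio q_1:q_2 = 2:2.
Budget: p_1·q_1 + p_2·q_1 = I, so (2·p_1 + 2·p_2)·q_1 = 2·I.
Demand: q_1*(p_1,p_2,I) = 2·I/(2·p_1 + 2·p_2), q_2* = 2·I/(2·p_1 + 2·p_2).
Here 2·10 + 2·35.04 = 90.08, giving q_1* = 3.9964.
At I' = 585: q_1* = 12.9885. Change: 12.9885 − 3.9964 = 8.992.

Δq_1* = 8.992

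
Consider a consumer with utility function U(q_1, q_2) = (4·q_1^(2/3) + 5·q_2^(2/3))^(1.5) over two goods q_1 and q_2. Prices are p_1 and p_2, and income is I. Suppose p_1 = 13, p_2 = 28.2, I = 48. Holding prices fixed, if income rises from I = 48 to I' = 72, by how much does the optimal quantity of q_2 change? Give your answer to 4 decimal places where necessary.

MRS = MU_q_1/MU_q_2 = (4/5)·(q_2/q_1)^(1/3). Set equal to p_1/p_2.
Solve for the ratio: q_2/q_1 = [(5/4)·p_1/p_2]^(3).
Substitute q_2 = (q_2/q_1)·q_1 into the budget: q_1* = I/(p_1 + p_2·(q_2/q_1)).
Numerically q_2/q_1 = 0.191343, so q_1* = 48/(13 + 28.2·0.191343) = 2.6093 and q_2* = 0.191343·2.6093 = 0.4993.
At I' = 72: q_2* = 0.7489. Change: 0.7489 − 0.4993 = 0.2496.

Δq_2* = 0.2496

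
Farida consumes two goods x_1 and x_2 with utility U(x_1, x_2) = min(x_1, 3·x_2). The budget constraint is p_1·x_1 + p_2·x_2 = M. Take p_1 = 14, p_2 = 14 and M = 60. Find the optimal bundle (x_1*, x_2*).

Demand: x_1*(p_1,p_2,M) = 3·M/(3·p_1 + p_2), x_2* = M/(3·p_1 + p_2).
Here 3·14 + 14 = 56, giving x_1* = 3.2143 and x_2* = 1.0714.

x_1* = 3.2143, x_2* = 1.0714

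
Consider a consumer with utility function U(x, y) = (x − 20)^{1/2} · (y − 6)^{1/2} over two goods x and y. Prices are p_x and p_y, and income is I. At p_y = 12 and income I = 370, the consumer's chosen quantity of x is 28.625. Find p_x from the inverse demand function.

Let x' = x−20, y' = y−6. MRS = y'/x' = p_x/p_y.
After buying the subsistence bundle (20, 6), a share 0.5 of the remaining income goes to x: x* = 20 + 0.5·(I − 20p_x − 6p_y)/p_x.
Set x* = 28.625 in the demand function and solve for p_x: p_x = 8.

p_x = 8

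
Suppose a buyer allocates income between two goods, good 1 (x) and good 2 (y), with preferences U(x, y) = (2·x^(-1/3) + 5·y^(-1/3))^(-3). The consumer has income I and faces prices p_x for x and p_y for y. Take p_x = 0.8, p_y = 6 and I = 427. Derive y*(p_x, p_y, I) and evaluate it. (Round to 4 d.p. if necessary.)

y* = 54.5784

MU_x ∝ 2·x^(-4/3), MU_y ∝ 5·y^(-4/3), so MRS = (2/5)·(y/x)^(4/3) = p_x/p_y.
Solve for the ratio: y/x = [(5/2)·p_x/p_y]^(0.75).
With the ratio pinned down, the budget gives x* = I/(p_x + p_y·(y/x)) and y* = (y/x)·x*.
Numerically y/x = 0.438691, so x* = 427/(0.8 + 6·0.438691) = 124.4119 and y* = 0.438691·124.4119 = 54.5784.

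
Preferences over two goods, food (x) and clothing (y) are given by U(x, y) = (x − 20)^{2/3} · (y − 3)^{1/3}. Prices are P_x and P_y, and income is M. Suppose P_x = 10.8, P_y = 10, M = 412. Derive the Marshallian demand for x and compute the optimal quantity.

x* = 30.2469

Discretionary income = 412 − 20·10.8 − 3·10 = 166; x* = 20 + 2/3·166/10.8 = 30.2469.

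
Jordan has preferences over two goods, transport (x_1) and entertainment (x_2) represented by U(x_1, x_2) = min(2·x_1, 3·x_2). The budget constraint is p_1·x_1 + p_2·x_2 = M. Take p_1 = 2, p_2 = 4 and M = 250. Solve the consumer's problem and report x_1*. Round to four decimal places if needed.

With perfect complements, no substitution: consume in ratio x_1:x_2 = 3:2.
Budget: p_1·x_1 + p_2·(2/3)·x_1 = M, so (3·p_1 + 2·p_2)·x_1 = 3·M.
Demand: x_1*(p_1,p_2,M) = 3·M/(3·p_1 + 2·p_2), x_2* = 2·M/(3·p_1 + 2·p_2).
Here 3·2 + 2·4 = 14, giving x_1* = 53.5714.

x_1* = 53.5714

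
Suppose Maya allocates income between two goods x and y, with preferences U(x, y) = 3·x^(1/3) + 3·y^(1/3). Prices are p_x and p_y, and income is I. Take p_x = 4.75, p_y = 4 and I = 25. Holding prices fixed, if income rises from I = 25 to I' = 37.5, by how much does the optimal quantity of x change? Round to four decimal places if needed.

Δx* = 1.2593

From the CES first-order condition, (y/x)^(2/3) = p_x/p_y.
Solve for the ratio: y/x = [p_x/p_y]^(1.5).
With the ratio pinned down, the budget gives x* = I/(p_x + p_y·(y/x)) and y* = (y/x)·x*.
Numerically y/x = 1.294048, so x* = 25/(4.75 + 4·1.294048) = 2.5186.
At I' = 37.5: x* = 3.7779. Change: 3.7779 − 2.5186 = 1.2593.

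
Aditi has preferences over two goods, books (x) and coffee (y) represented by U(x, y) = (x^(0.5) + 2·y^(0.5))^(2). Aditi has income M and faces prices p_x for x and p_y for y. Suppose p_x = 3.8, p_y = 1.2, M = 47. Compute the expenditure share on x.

Numerically y/x = 40.111111, so x* = 47/(3.8 + 1.2·40.111111) = 0.905 and y* = 40.111111·0.905 = 36.3008.
Expenditure on x: 3.8·0.905 = 3.439; share = 0.0732.

share on x = 0.0732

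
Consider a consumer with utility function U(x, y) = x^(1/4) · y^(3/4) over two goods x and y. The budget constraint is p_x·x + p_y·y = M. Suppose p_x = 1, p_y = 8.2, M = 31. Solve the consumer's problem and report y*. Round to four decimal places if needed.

MU_x/MU_y = (0.25·y)/(0.75·x); tangency sets this equal to p_x/p_y.
Rearranging, p_y·y = 3·p_x·x. Substituting into the budget gives p_x·x·(1 + 3) = M.
Demand: x*(p_x,p_y,M) = 0.25·M/p_x and y* = 0.75·M/p_y.
At p_x=1, p_y=8.2, M=31: y* = 0.75·31/8.2 = 2.8354.

y* = 2.8354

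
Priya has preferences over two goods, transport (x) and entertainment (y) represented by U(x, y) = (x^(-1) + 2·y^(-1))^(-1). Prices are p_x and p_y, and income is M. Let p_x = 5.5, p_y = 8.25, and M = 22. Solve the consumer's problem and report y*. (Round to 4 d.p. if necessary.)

y* = 1.6906

MRS = MU_x/MU_y = (1/2)·(y/x)^(2). Set equal to p_x/p_y.
Hence y/x = (2·p_x/p_y)^(1/(2)), i.e. raised to the 0.5 power.
With the ratio pinned down, the budget gives x* = M/(p_x + p_y·(y/x)) and y* = (y/x)·x*.
Numerically y/x = 1.154701, so x* = 22/(5.5 + 8.25·1.154701) = 1.4641 and y* = 1.154701·1.4641 = 1.6906.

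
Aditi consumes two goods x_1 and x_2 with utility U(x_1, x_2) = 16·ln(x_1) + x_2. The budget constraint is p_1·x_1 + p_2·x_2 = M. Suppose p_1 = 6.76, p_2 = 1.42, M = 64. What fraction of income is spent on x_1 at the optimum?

share on x_1 = 0.355

Set MRS = p_1/p_2: (16/x_1)/1 = p_1/p_2.
So x_1*(p_1,p_2) = 16·p_2/p_1, independent of income; and x_2* = (M − 16·p_2)/p_2.
At the given prices: x_1* = 16·1.42/6.76 = 3.3609, and x_2* = 29.0704.
Expenditure on x_1: 6.76·3.3609 = 22.72; share = 0.355.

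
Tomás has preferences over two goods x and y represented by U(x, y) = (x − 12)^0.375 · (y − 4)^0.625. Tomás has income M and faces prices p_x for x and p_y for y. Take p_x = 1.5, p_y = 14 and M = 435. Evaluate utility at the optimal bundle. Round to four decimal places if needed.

MRS = (3/5)·(y−4)/(x−12). Tangency with p_x/p_y gives y−4 = (5/3)·(p_x/p_y)·(x−12).
Substituting into the budget: x* = 12 + 0.375·(M − 12·p_x − 4·p_y)/p_x, and y* = 4 + 0.625·(…)/p_y.
Discretionary income = 435 − 12·1.5 − 4·14 = 361; x* = 12 + 0.375·361/1.5 = 102.25; y* = 4 + 0.625·361/14 = 20.1161.
Utility at the optimum: U(102.25, 20.1161) = 30.7489.

V = 30.7489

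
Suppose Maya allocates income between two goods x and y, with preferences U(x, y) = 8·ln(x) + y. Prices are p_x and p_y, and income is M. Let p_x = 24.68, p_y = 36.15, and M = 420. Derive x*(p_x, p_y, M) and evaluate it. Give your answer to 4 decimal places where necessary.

x* = 11.718

MU_x = 8/x, MU_y = 1. Tangency: 8/x = p_x/p_y.
So x*(p_x,p_y) = 8·p_y/p_x, independent of income; and y* = (M − 8·p_y)/p_y.
At the given prices: x* = 8·36.15/24.68 = 11.718.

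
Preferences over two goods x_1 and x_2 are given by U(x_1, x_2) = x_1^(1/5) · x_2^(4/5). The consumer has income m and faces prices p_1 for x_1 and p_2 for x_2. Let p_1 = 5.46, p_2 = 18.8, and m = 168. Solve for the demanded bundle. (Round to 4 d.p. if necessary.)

MU_x_1/MU_x_2 = (0.2·x_2)/(0.8·x_1); tangency sets this equal to p_1/p_2.
Rearranging, p_2·x_2 = 4·p_1·x_1. Substituting into the budget gives p_1·x_1·(1 + 4) = m.
Demand: x_1*(p_1,p_2,m) = 0.2·m/p_1 and x_2* = 0.8·m/p_2.
At p_1=5.46, p_2=18.8, m=168: x_1* = 0.2·168/5.46 = 6.1538, x_2* = 7.1489.

x_1* = 6.1538, x_2* = 7.1489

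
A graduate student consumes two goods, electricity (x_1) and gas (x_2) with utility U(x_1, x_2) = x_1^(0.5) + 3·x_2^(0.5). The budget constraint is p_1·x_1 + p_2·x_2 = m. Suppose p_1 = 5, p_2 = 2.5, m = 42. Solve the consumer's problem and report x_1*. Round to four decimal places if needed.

x_1* = 0.4421

MU_x_1 ∝ x_1^(-0.5), MU_x_2 ∝ 3·x_2^(-0.5), so MRS = (1/3)·(x_2/x_1)^(0.5) = p_1/p_2.
Solve for the ratio: x_2/x_1 = [3·p_1/p_2]^(2).
Substitute x_2 = (x_2/x_1)·x_1 into the budget: x_1* = m/(p_1 + p_2·(x_2/x_1)).
Numerically x_2/x_1 = 36, so x_1* = 42/(5 + 2.5·36) = 0.4421.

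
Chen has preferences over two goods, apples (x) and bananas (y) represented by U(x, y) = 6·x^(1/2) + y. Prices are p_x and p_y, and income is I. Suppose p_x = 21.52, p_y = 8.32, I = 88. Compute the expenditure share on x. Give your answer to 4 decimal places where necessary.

share on x = 0.329

Utility is quasi-linear in y; the FOC for x is 3/√x = p_x/p_y.
Thus x* = (3·p_y/p_x)² — independent of I — with the rest of income spent on y.
Plugging in: x* = (3·8.32/21.52)² = 1.3453, y* = 7.0974.
Expenditure on x: 21.52·1.3453 = 28.9499; share = 0.329.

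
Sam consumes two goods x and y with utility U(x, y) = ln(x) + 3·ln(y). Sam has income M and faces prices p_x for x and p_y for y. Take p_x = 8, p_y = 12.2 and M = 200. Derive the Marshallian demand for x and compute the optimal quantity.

x* = 6.25

At p_x=8, p_y=12.2, M=200: x* = 0.25·200/8 = 6.25.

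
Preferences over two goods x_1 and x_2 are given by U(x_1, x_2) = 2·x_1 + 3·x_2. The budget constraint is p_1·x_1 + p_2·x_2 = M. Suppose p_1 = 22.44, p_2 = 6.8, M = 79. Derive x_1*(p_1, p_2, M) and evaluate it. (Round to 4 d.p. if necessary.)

x_1* = 0

Numerically: x_1* = 0, x_2* = 11.6176.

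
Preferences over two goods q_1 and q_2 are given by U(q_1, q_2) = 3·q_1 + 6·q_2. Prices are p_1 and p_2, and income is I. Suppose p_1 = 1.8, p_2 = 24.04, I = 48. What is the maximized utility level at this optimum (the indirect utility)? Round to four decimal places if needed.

Linear utility — the consumer picks whichever good has higher MU/price: 3/1.8 = 1.6667 vs 6/24.04 = 0.2496.
q_1 gives more utility per dollar, so spend all income on q_1: q_1* = I/p_1, q_2* = 0.
Numerically: q_1* = 26.6667, q_2* = 0.
Utility at the optimum: U(26.6667, 0) = 80.

V = 80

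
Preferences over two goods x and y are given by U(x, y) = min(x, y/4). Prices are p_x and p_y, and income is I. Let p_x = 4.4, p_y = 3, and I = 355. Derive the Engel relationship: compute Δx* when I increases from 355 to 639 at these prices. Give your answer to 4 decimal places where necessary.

Δx* = 17.3171

Here 4.4 + 4·3 = 16.4, giving x* = 21.6463.
At I' = 639: x* = 38.9634. Change: 38.9634 − 21.6463 = 17.3171.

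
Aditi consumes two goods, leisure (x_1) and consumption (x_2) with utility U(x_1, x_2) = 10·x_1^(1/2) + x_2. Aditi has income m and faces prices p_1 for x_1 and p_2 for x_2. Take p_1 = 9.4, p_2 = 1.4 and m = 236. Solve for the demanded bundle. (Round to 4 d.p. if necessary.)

x_1* = 0.5545, x_2* = 164.848

MU_x_1 = 5/√x_1, MU_x_2 = 1. Tangency: 5/√x_1 = p_1/p_2.
Thus x_1* = (5·p_2/p_1)² — independent of m — with the rest of income spent on x_2.
Plugging in: x_1* = (5·1.4/9.4)² = 0.5545, x_2* = 164.848.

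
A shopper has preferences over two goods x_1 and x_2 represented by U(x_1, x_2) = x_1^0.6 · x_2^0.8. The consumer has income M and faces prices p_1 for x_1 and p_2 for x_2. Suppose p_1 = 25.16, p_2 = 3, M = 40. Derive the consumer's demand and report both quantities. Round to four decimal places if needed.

MU_x_1/MU_x_2 = (0.6·x_2)/(0.8·x_1); tangency sets this equal to p_1/p_2.
Rearranging, p_2·x_2 = (4/3)·p_1·x_1. Substituting into the budget gives p_1·x_1·(1 + (4/3)) = M.
Demand: x_1*(p_1,p_2,M) = 3/7·M/p_1 and x_2* = 4/7·M/p_2.
At p_1=25.16, p_2=3, M=40: x_1* = 3/7·40/25.16 = 0.6814, x_2* = 7.619.

x_1* = 0.6814, x_2* = 7.619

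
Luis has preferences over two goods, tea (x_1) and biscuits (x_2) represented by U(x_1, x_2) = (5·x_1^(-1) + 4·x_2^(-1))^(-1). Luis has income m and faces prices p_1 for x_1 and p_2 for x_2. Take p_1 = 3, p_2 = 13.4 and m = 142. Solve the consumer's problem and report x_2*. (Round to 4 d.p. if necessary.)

From the CES first-order condition, (5/4)·(x_2/x_1)^(2) = p_1/p_2.
Solve for the ratio: x_2/x_1 = [(4/5)·p_1/p_2]^(0.5).
With the ratio pinned down, the budget gives x_1* = m/(p_1 + p_2·(x_2/x_1)) and x_2* = (x_2/x_1)·x_1*.
Numerically x_2/x_1 = 0.423207, so x_1* = 142/(3 + 13.4·0.423207) = 16.3765 and x_2* = 0.423207·16.3765 = 6.9306.

x_2* = 6.9306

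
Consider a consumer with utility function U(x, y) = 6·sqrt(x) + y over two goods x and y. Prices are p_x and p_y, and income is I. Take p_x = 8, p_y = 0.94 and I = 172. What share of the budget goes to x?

share on x = 0.0058

Thus x* = (3·p_y/p_x)² — independent of I — with the rest of income spent on y.
Plugging in: x* = (3·0.94/8)² = 0.1243, y* = 181.9212.
Expenditure on x: 8·0.1243 = 0.994; share = 0.0058.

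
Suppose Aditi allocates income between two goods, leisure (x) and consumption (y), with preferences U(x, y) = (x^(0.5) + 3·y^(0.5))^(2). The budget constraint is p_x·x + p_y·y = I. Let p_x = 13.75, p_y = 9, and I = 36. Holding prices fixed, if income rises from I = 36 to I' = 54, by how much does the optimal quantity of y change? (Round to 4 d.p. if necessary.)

Δy* = 1.8644

MRS = MU_x/MU_y = (1/3)·(y/x)^(0.5). Set equal to p_x/p_y.
Hence y/x = (3·p_x/p_y)^(1/(0.5)), i.e. raised to the 2 power.
With the ratio pinned down, the budget gives x* = I/(p_x + p_y·(y/x)) and y* = (y/x)·x*.
Numerically y/x = 21.006944, so x* = 36/(13.75 + 9·21.006944) = 0.1775 and y* = 21.006944·0.1775 = 3.7288.
At I' = 54: y* = 5.5932. Change: 5.5932 − 3.7288 = 1.8644.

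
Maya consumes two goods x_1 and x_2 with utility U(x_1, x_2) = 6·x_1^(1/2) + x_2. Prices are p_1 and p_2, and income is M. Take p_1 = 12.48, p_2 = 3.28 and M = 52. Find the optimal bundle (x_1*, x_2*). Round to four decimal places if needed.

x_1* = 0.6217, x_2* = 13.4883

Solve: √x_1 = 3·p_2/p_1, so x_1*(p_1,p_2) = (3·p_2/p_1)², and x_2* = (M − p_1·x_1*)/p_2.
Plugging in: x_1* = (3·3.28/12.48)² = 0.6217, x_2* = 13.4883.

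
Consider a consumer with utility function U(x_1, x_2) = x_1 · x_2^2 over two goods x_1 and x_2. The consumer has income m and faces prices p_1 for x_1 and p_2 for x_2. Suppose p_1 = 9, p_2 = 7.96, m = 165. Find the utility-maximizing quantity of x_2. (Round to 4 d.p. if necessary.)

The MRS is (1/2)·x_2/x_1. Set MRS = p_1/p_2.
So p_2·x_2 = 2·p_1·x_1; combined with the budget, a share 1/3 of income goes to x_1.
Demand: x_1*(p_1,p_2,m) = 1/3·m/p_1 and x_2* = 2/3·m/p_2.
At p_1=9, p_2=7.96, m=165: x_2* = 2/3·165/7.96 = 13.8191.

x_2* = 13.8191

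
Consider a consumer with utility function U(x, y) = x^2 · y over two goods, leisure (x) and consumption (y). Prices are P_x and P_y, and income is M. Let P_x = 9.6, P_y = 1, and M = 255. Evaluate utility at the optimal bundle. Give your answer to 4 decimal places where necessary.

Tangency: MRS = 2·y/x = P_x/P_y.
Rearranging, P_y·y = (1/2)·P_x·x. Substituting into the budget gives P_x·x·(1 + (1/2)) = M.
Demand: x*(P_x,P_y,M) = 2/3·M/P_x and y* = 1/3·M/P_y.
At P_x=9.6, P_y=1, M=255: x* = 2/3·255/9.6 = 17.7083, y* = 85.
Utility at the optimum: U(17.7083, 85) = 26654.7309.

V = 26654.7309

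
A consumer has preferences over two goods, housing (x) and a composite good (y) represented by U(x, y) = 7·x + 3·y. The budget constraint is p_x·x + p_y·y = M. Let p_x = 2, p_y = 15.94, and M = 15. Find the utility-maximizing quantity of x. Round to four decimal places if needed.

x* = 7.5

x gives more utility per dollar, so spend all income on x: x* = M/p_x, y* = 0.
Numerically: x* = 7.5, y* = 0.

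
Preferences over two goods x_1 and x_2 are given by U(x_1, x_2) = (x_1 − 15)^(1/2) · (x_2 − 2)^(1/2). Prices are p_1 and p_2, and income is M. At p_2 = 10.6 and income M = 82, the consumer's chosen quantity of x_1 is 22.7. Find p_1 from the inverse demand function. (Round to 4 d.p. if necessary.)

p_1 = 2

Let x_1' = x_1−15, x_2' = x_2−2. MRS = x_2'/x_1' = p_1/p_2.
After buying the subsistence bundle (15, 2), a share 0.5 of the remaining income goes to x_1: x_1* = 15 + 0.5·(M − 15p_1 − 2p_2)/p_1.
Set x_1* = 22.7 in the demand function and solve for p_1: p_1 = 2.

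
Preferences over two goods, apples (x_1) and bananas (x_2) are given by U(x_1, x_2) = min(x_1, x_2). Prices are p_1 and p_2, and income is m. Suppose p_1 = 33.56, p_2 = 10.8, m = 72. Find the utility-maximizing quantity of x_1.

With perfect complements, no substitution: consume in ratio x_1:x_2 = 1:1.
Budget: p_1·x_1 + p_2·x_1 = m, so (p_1 + p_2)·x_1 = m.
Demand: x_1*(p_1,p_2,m) = m/(p_1 + p_2), x_2* = m/(p_1 + p_2).
Here 33.56 + 10.8 = 44.36, giving x_1* = 1.6231.

x_1* = 1.6231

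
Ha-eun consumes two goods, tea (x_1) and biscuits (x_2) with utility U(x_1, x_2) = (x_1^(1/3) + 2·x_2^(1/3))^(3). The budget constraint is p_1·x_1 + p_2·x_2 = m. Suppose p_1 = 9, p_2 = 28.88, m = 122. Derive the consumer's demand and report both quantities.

x_1* = 5.2562, x_2* = 2.5864

MRS = MU_x_1/MU_x_2 = (1/2)·(x_2/x_1)^(2/3). Set equal to p_1/p_2.
Hence x_2/x_1 = (2·p_1/p_2)^(1/(2/3)), i.e. raised to the 1.5 power.
With the ratio pinned down, the budget gives x_1* = m/(p_1 + p_2·(x_2/x_1)) and x_2* = (x_2/x_1)·x_1*.
Numerically x_2/x_1 = 0.492054, so x_1* = 122/(9 + 28.88·0.492054) = 5.2562 and x_2* = 0.492054·5.2562 = 2.5864.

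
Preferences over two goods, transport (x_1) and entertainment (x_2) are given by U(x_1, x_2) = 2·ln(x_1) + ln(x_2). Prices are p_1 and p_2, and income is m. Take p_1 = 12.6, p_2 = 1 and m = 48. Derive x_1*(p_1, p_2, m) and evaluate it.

The MRS is 2·x_2/x_1. Set MRS = p_1/p_2.
So 2·p_2·x_2 = p_1·x_1; combined with the budget, a share 2/3 of income goes to x_1.
Demand: x_1*(p_1,p_2,m) = 2/3·m/p_1 and x_2* = 1/3·m/p_2.
At p_1=12.6, p_2=1, m=48: x_1* = 2/3·48/12.6 = 2.5397.

x_1* = 2.5397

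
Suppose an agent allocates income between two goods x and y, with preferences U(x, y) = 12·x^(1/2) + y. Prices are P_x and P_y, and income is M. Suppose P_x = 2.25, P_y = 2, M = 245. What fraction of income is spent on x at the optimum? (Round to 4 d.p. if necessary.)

MU_x = 6/√x, MU_y = 1. Tangency: 6/√x = P_x/P_y.
Solve: √x = 6·P_y/P_x, so x*(P_x,P_y) = (6·P_y/P_x)², and y* = (M − P_x·x*)/P_y.
Plugging in: x* = (6·2/2.25)² = 28.4444, y* = 90.5.
Expenditure on x: 2.25·28.4444 = 64; share = 0.2612.

share on x = 0.2612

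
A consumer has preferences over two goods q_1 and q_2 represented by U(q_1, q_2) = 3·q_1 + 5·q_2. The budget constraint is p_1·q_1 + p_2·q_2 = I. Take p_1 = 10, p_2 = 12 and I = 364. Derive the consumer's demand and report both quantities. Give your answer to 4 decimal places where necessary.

q_1* = 0, q_2* = 30.3333

q_2 gives more utility per dollar, so spend all income on q_2: q_2* = I/p_2, q_1* = 0.
Numerically: q_1* = 0, q_2* = 30.3333.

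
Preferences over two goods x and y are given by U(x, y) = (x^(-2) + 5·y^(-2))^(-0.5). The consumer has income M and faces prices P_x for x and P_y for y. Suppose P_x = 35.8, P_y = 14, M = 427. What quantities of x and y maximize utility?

x* = 6.2302, y* = 14.5684

MU_x ∝ x^(-3), MU_y ∝ 5·y^(-3), so MRS = (1/5)·(y/x)^(3) = P_x/P_y.
Hence y/x = (5·P_x/P_y)^(1/(3)), i.e. raised to the 1/3 power.
With the ratio pinned down, the budget gives x* = M/(P_x + P_y·(y/x)) and y* = (y/x)·x*.
Numerically y/x = 2.338344, so x* = 427/(35.8 + 14·2.338344) = 6.2302 and y* = 2.338344·6.2302 = 14.5684.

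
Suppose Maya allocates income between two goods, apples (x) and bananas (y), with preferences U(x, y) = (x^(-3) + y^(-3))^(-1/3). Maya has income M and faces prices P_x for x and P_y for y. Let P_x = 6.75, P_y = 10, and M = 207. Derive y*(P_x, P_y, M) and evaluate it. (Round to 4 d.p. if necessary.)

MRS = MU_x/MU_y = (y/x)^(4). Set equal to P_x/P_y.
Solve for the ratio: y/x = [P_x/P_y]^(0.25).
With the ratio pinned down, the budget gives x* = M/(P_x + P_y·(y/x)) and y* = (y/x)·x*.
Numerically y/x = 0.906413, so x* = 207/(6.75 + 10·0.906413) = 13.0896 and y* = 0.906413·13.0896 = 11.8645.

y* = 11.8645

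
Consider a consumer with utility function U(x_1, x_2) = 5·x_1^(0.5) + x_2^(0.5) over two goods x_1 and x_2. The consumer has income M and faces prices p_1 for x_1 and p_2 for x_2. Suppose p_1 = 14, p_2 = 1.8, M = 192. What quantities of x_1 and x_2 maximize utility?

x_1* = 10.46, x_2* = 25.3107

MU_x_1 ∝ 5·x_1^(-0.5), MU_x_2 ∝ x_2^(-0.5), so MRS = 5·(x_2/x_1)^(0.5) = p_1/p_2.
Solve for the ratio: x_2/x_1 = [(1/5)·p_1/p_2]^(2).
Substitute x_2 = (x_2/x_1)·x_1 into the budget: x_1* = M/(p_1 + p_2·(x_2/x_1)).
Numerically x_2/x_1 = 2.419753, so x_1* = 192/(14 + 1.8·2.419753) = 10.46 and x_2* = 2.419753·10.46 = 25.3107.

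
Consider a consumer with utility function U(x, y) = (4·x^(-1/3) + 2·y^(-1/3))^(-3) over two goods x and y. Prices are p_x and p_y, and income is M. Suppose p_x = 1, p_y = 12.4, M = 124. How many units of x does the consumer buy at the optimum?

x* = 58.6069

Numerically y/x = 0.089983, so x* = 124/(1 + 12.4·0.089983) = 58.6069.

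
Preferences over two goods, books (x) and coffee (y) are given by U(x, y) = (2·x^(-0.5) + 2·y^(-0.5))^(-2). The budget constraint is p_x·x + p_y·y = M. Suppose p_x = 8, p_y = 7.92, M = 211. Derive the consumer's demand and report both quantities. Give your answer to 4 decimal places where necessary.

With the ratio pinned down, the budget gives x* = M/(p_x + p_y·(y/x)) and y* = (y/x)·x*.
Numerically y/x = 1.006723, so x* = 211/(8 + 7.92·1.006723) = 13.2096 and y* = 1.006723·13.2096 = 13.2984.

x* = 13.2096, y* = 13.2984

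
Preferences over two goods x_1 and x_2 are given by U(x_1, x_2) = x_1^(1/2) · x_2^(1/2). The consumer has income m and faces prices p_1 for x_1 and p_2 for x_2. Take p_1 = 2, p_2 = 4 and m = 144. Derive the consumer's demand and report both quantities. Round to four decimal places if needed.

Demand: x_1*(p_1,p_2,m) = 0.5·m/p_1 and x_2* = 0.5·m/p_2.
At p_1=2, p_2=4, m=144: x_1* = 0.5·144/2 = 36, x_2* = 18.

x_1* = 36, x_2* = 18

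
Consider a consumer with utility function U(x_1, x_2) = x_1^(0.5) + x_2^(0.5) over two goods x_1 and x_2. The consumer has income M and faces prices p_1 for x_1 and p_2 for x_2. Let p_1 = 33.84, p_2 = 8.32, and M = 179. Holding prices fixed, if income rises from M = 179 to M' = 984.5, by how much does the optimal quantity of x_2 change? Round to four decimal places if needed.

Δx_2* = 77.7091

Numerically x_2/x_1 = 16.542992, so x_1* = 179/(33.84 + 8.32·16.542992) = 1.0439 and x_2* = 16.542992·1.0439 = 17.2687.
At M' = 984.5: x_2* = 94.9778. Change: 94.9778 − 17.2687 = 77.7091.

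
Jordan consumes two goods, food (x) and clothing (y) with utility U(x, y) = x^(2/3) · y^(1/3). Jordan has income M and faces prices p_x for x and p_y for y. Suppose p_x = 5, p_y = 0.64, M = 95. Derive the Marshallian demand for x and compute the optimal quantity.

Demand: x*(p_x,p_y,M) = 2/3·M/p_x and y* = 1/3·M/p_y.
At p_x=5, p_y=0.64, M=95: x* = 2/3·95/5 = 12.6667.

x* = 12.6667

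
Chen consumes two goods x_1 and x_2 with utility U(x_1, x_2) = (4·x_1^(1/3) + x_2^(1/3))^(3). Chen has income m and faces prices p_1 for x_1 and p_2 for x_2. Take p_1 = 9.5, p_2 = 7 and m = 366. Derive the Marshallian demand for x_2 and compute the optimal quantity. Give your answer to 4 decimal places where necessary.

x_2* = 6.6461

With the ratio pinned down, the budget gives x_1* = m/(p_1 + p_2·(x_2/x_1)) and x_2* = (x_2/x_1)·x_1*.
Numerically x_2/x_1 = 0.197628, so x_1* = 366/(9.5 + 7·0.197628) = 33.6292 and x_2* = 0.197628·33.6292 = 6.6461.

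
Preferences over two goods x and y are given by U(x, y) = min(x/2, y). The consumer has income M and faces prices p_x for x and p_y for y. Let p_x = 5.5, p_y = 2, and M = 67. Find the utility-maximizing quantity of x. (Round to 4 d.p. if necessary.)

With perfect complements, no substitution: consume in ratio x:y = 2:1.
Budget: p_x·x + p_y·(1/2)·x = M, so (2·p_x + p_y)·x = 2·M.
Demand: x*(p_x,p_y,M) = 2·M/(2·p_x + p_y), y* = M/(2·p_x + p_y).
Here 2·5.5 + 2 = 13, giving x* = 10.3077.

x* = 10.3077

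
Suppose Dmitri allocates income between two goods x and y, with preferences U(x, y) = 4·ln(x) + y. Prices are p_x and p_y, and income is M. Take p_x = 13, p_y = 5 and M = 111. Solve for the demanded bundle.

Set MRS = p_x/p_y: (4/x)/1 = p_x/p_y.
So x*(p_x,p_y) = 4·p_y/p_x, independent of income; and y* = (M − 4·p_y)/p_y.
At the given prices: x* = 4·5/13 = 1.5385, and y* = 18.2.

x* = 1.5385, y* = 18.2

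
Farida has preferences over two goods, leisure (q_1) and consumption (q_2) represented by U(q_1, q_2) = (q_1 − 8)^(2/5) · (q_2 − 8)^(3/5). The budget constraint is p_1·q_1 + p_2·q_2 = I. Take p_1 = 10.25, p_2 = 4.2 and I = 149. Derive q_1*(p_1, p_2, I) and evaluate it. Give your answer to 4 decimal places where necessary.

Substituting into the budget: q_1* = 8 + 0.4·(I − 8·p_1 − 8·p_2)/p_1, and q_2* = 8 + 0.6·(…)/p_2.
Discretionary income = 149 − 8·10.25 − 8·4.2 = 33.4; q_1* = 8 + 0.4·33.4/10.25 = 9.3034.

q_1* = 9.3034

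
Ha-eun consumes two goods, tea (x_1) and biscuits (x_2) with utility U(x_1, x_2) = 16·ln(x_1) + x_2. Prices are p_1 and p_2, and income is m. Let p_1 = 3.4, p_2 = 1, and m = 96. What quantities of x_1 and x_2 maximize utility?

x_1* = 4.7059, x_2* = 80

Set MRS = p_1/p_2: (16/x_1)/1 = p_1/p_2.
So x_1*(p_1,p_2) = 16·p_2/p_1, independent of income; and x_2* = (m − 16·p_2)/p_2.
At the given prices: x_1* = 16·1/3.4 = 4.7059, and x_2* = 80.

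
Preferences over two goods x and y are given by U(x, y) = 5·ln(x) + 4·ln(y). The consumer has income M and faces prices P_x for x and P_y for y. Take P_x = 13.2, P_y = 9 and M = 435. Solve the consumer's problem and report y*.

y* = 21.4815

Tangency: MRS = (5/4)·y/x = P_x/P_y.
Rearranging, P_y·y = (4/5)·P_x·x. Substituting into the budget gives P_x·x·(1 + (4/5)) = M.
Demand: x*(P_x,P_y,M) = 5/9·M/P_x and y* = 4/9·M/P_y.
At P_x=13.2, P_y=9, M=435: y* = 4/9·435/9 = 21.4815.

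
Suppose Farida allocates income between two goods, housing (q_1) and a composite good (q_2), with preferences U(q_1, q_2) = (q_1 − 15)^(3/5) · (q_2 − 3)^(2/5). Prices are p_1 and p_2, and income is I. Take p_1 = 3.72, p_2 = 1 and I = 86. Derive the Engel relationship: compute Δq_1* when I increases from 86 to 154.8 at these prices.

Δq_1* = 11.0968

Let q_1' = q_1−15, q_2' = q_2−3. MRS = (3/2)·q_2'/q_1' = p_1/p_2.
After buying the subsistence bundle (15, 3), a share 0.6 of the remaining income goes to q_1: q_1* = 15 + 0.6·(I − 15p_1 − 3p_2)/p_1.
Discretionary income = 86 − 15·3.72 − 3·1 = 27.2; q_1* = 15 + 0.6·27.2/3.72 = 19.3871.
At I' = 154.8: q_1* = 30.4839. Change: 30.4839 − 19.3871 = 11.0968.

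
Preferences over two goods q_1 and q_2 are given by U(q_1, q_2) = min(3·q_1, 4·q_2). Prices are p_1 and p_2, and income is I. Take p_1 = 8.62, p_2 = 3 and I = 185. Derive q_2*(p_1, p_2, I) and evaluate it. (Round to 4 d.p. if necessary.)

q_2* = 12.7645

Leontief preferences: the optimum is at the kink where q_1/4 = q_2/3, i.e. q_2 = (3/4)·q_1.
Budget: p_1·q_1 + p_2·(3/4)·q_1 = I, so (4·p_1 + 3·p_2)·q_1 = 4·I.
Demand: q_1*(p_1,p_2,I) = 4·I/(4·p_1 + 3·p_2), q_2* = 3·I/(4·p_1 + 3·p_2).
Here 4·8.62 + 3·3 = 43.48, giving q_2* = 12.7645.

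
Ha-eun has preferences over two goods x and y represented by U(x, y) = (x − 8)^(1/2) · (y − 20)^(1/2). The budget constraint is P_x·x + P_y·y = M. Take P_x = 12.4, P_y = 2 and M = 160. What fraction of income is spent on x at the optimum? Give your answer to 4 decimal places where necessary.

After buying the subsistence bundle (8, 20), a share 0.5 of the remaining income goes to x: x* = 8 + 0.5·(M − 8P_x − 20P_y)/P_x.
Discretionary income = 160 − 8·12.4 − 20·2 = 20.8; x* = 8 + 0.5·20.8/12.4 = 8.8387; y* = 20 + 0.5·20.8/2 = 25.2.
Expenditure on x: 12.4·8.8387 = 109.6; share = 0.685.

share on x = 0.685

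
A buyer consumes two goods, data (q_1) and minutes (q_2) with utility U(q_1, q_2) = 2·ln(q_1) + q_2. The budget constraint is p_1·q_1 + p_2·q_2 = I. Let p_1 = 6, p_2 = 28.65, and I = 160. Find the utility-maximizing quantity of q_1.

Set MRS = p_1/p_2: (2/q_1)/1 = p_1/p_2.
So q_1*(p_1,p_2) = 2·p_2/p_1, independent of income; and q_2* = (I − 2·p_2)/p_2.
At the given prices: q_1* = 2·28.65/6 = 9.55.

q_1* = 9.55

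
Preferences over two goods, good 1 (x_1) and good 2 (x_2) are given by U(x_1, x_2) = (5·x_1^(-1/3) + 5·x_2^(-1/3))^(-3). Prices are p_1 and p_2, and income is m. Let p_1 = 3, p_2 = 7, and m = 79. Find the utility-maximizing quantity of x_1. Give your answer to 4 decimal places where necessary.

x_1* = 11.7773

MU_x_1 ∝ 5·x_1^(-4/3), MU_x_2 ∝ 5·x_2^(-4/3), so MRS = (x_2/x_1)^(4/3) = p_1/p_2.
Solve for the ratio: x_2/x_1 = [p_1/p_2]^(0.75).
Substitute x_2 = (x_2/x_1)·x_1 into the budget: x_1* = m/(p_1 + p_2·(x_2/x_1)).
Numerically x_2/x_1 = 0.529685, so x_1* = 79/(3 + 7·0.529685) = 11.7773.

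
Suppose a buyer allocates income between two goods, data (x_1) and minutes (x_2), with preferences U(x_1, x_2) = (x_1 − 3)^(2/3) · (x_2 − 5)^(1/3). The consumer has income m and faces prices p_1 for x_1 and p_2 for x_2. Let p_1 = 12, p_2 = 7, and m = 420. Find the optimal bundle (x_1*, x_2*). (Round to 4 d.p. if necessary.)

x_1* = 22.3889, x_2* = 21.619

Discretionary income = 420 − 3·12 − 5·7 = 349; x_1* = 3 + 2/3·349/12 = 22.3889; x_2* = 5 + 1/3·349/7 = 21.619.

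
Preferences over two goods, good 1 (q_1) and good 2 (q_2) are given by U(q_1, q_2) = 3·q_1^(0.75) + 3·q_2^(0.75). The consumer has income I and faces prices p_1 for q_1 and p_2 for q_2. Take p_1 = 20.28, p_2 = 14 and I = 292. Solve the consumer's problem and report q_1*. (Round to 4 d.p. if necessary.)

q_1* = 3.5643

MU_q_1 ∝ 3·q_1^(-0.25), MU_q_2 ∝ 3·q_2^(-0.25), so MRS = (q_2/q_1)^(0.25) = p_1/p_2.
Solve for the ratio: q_2/q_1 = [p_1/p_2]^(4).
Substitute q_2 = (q_2/q_1)·q_1 into the budget: q_1* = I/(p_1 + p_2·(q_2/q_1)).
Numerically q_2/q_1 = 4.403111, so q_1* = 292/(20.28 + 14·4.403111) = 3.5643.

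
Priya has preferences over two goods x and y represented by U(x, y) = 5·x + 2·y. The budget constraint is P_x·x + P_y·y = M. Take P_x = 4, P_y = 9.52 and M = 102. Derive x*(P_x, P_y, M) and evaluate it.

x* = 25.5

Linear utility — the consumer picks whichever good has higher MU/price: 5/4 = 1.25 vs 2/9.52 = 0.2101.
x gives more utility per dollar, so spend all income on x: x* = M/P_x, y* = 0.
Numerically: x* = 25.5, y* = 0.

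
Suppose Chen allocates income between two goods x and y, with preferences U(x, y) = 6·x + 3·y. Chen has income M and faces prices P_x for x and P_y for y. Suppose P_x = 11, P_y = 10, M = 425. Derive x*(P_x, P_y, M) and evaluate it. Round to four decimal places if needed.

Perfect substitutes: compare marginal utility per dollar. 6/P_x vs 3/P_y → 0.5455 vs 0.3.
x gives more utility per dollar, so spend all income on x: x* = M/P_x, y* = 0.
Numerically: x* = 38.6364, y* = 0.

x* = 38.6364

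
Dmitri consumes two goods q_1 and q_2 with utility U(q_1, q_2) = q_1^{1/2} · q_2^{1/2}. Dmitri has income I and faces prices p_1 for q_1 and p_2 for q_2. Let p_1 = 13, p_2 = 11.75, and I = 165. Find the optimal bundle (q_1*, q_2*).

Demand: q_1*(p_1,p_2,I) = 0.5·I/p_1 and q_2* = 0.5·I/p_2.
At p_1=13, p_2=11.75, I=165: q_1* = 0.5·165/13 = 6.3462, q_2* = 7.0213.

q_1* = 6.3462, q_2* = 7.0213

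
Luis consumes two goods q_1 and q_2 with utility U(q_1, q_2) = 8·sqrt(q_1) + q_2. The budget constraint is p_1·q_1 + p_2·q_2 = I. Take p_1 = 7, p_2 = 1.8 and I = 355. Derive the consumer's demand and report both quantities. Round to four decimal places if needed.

q_1* = 1.058, q_2* = 193.1079

Utility is quasi-linear in q_2; the FOC for q_1 is 4/√q_1 = p_1/p_2.
Solve: √q_1 = 4·p_2/p_1, so q_1*(p_1,p_2) = (4·p_2/p_1)², and q_2* = (I − p_1·q_1*)/p_2.
Plugging in: q_1* = (4·1.8/7)² = 1.058, q_2* = 193.1079.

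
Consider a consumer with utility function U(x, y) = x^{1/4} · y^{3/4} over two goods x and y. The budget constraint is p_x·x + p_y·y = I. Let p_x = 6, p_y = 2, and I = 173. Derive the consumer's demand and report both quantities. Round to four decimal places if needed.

MU_x/MU_y = (0.25·y)/(0.75·x); tangency sets this equal to p_x/p_y.
So 0.25·p_y·y = 0.75·p_x·x; combined with the budget, a share 0.25 of income goes to x.
Demand: x*(p_x,p_y,I) = 0.25·I/p_x and y* = 0.75·I/p_y.
At p_x=6, p_y=2, I=173: x* = 0.25·173/6 = 7.2083, y* = 64.875.

x* = 7.2083, y* = 64.875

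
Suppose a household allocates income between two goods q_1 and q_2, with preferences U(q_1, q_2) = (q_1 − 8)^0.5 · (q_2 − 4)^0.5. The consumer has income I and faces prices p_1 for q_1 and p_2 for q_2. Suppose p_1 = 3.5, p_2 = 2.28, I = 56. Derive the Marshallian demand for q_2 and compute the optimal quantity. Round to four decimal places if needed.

Let q_1' = q_1−8, q_2' = q_2−4. MRS = q_2'/q_1' = p_1/p_2.
Substituting into the budget: q_1* = 8 + 0.5·(I − 8·p_1 − 4·p_2)/p_1, and q_2* = 4 + 0.5·(…)/p_2.
Discretionary income = 56 − 8·3.5 − 4·2.28 = 18.88; q_2* = 4 + 0.5·18.88/2.28 = 8.1404.

q_2* = 8.1404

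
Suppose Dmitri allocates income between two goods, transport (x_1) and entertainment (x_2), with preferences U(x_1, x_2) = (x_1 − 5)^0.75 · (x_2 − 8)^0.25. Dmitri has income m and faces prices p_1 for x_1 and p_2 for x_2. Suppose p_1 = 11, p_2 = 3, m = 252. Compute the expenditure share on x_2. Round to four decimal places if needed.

MRS = 3·(x_2−8)/(x_1−5). Tangency with p_1/p_2 gives x_2−8 = (1/3)·(p_1/p_2)·(x_1−5).
After buying the subsistence bundle (5, 8), a share 0.75 of the remaining income goes to x_1: x_1* = 5 + 0.75·(m − 5p_1 − 8p_2)/p_1.
Discretionary income = 252 − 5·11 − 8·3 = 173; x_1* = 5 + 0.75·173/11 = 16.7955; x_2* = 8 + 0.25·173/3 = 22.4167.
Expenditure on x_2: 3·22.4167 = 67.25; share = 0.2669.

share on x_2 = 0.2669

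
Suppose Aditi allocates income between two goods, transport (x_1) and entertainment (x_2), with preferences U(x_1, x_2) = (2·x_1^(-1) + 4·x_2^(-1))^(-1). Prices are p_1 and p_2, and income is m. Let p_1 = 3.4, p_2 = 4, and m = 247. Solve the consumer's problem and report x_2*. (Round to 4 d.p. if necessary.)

x_2* = 37.3807

MRS = MU_x_1/MU_x_2 = (1/2)·(x_2/x_1)^(2). Set equal to p_1/p_2.
Hence x_2/x_1 = (2·p_1/p_2)^(1/(2)), i.e. raised to the 0.5 power.
With the ratio pinned down, the budget gives x_1* = m/(p_1 + p_2·(x_2/x_1)) and x_2* = (x_2/x_1)·x_1*.
Numerically x_2/x_1 = 1.30384, so x_1* = 247/(3.4 + 4·1.30384) = 28.6697 and x_2* = 1.30384·28.6697 = 37.3807.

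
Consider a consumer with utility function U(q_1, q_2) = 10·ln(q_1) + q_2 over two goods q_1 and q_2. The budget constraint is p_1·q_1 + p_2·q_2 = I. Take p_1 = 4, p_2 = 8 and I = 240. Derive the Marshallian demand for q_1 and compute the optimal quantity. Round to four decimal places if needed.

q_1* = 20

Set MRS = p_1/p_2: (10/q_1)/1 = p_1/p_2.
So q_1*(p_1,p_2) = 10·p_2/p_1, independent of income; and q_2* = (I − 10·p_2)/p_2.
At the given prices: q_1* = 10·8/4 = 20.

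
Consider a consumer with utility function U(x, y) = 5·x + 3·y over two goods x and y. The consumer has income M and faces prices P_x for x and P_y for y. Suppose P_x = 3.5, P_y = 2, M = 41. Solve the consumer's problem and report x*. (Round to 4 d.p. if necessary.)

Linear utility — the consumer picks whichever good has higher MU/price: 5/3.5 = 1.4286 vs 3/2 = 1.5.
y gives more utility per dollar, so spend all income on y: y* = M/P_y, x* = 0.
Numerically: x* = 0, y* = 20.5.

x* = 0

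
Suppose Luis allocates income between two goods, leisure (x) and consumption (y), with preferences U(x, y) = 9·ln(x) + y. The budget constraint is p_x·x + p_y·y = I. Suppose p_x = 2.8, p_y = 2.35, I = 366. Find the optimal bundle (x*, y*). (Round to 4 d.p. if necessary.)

x* = 7.5536, y* = 146.7447

Set MRS = p_x/p_y: (9/x)/1 = p_x/p_y.
So x*(p_x,p_y) = 9·p_y/p_x, independent of income; and y* = (I − 9·p_y)/p_y.
At the given prices: x* = 9·2.35/2.8 = 7.5536, and y* = 146.7447.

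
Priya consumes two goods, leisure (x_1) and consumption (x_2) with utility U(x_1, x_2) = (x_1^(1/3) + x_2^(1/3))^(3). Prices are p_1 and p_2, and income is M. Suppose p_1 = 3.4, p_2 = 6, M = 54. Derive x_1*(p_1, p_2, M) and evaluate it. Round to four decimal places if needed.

From the CES first-order condition, (x_2/x_1)^(2/3) = p_1/p_2.
Solve for the ratio: x_2/x_1 = [p_1/p_2]^(1.5).
With the ratio pinned down, the budget gives x_1* = M/(p_1 + p_2·(x_2/x_1)) and x_2* = (x_2/x_1)·x_1*.
Numerically x_2/x_1 = 0.426571, so x_1* = 54/(3.4 + 6·0.426571) = 9.0613.

x_1* = 9.0613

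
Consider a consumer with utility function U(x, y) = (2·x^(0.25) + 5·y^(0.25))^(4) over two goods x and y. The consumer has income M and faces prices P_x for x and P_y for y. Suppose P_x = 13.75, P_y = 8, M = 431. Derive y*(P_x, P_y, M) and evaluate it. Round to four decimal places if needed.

y* = 43.2369

MRS = MU_x/MU_y = (2/5)·(y/x)^(0.75). Set equal to P_x/P_y.
Hence y/x = ((5/2)·P_x/P_y)^(1/(0.75)), i.e. raised to the 4/3 power.
With the ratio pinned down, the budget gives x* = M/(P_x + P_y·(y/x)) and y* = (y/x)·x*.
Numerically y/x = 6.985599, so x* = 431/(13.75 + 8·6.985599) = 6.1894 and y* = 6.985599·6.1894 = 43.2369.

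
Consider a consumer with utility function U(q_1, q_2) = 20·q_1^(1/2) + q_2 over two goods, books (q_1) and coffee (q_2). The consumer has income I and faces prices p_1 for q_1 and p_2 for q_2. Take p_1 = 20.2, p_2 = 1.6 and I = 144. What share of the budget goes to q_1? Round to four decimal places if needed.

MU_q_1 = 10/√q_1, MU_q_2 = 1. Tangency: 10/√q_1 = p_1/p_2.
Thus q_1* = (10·p_2/p_1)² — independent of I — with the rest of income spent on q_2.
Plugging in: q_1* = (10·1.6/20.2)² = 0.6274, q_2* = 82.0792.
Expenditure on q_1: 20.2·0.6274 = 12.6733; share = 0.088.

share on q_1 = 0.088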